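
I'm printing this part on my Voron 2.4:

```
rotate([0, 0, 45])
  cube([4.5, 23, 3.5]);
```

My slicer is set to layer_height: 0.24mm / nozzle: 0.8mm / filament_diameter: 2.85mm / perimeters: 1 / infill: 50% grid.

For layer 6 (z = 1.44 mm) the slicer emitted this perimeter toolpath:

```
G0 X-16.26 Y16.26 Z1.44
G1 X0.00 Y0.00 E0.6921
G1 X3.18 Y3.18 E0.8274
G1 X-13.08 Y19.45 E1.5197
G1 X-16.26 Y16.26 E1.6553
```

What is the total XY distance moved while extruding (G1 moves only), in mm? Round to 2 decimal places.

55.00 mm

Sum the Euclidean lengths of each G1 segment: total = 55.00 mm.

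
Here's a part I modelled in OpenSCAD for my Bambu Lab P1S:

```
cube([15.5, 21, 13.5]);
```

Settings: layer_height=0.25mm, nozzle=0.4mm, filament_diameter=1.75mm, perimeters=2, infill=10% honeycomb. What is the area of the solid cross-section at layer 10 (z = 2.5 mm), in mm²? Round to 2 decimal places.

325.50 mm²

At z = 2.5 mm: the 15.5×21 cube contributes its full rectangle (area 325.50 mm²). Overall, the cross-section is a single solid region. Net area = 325.50 mm².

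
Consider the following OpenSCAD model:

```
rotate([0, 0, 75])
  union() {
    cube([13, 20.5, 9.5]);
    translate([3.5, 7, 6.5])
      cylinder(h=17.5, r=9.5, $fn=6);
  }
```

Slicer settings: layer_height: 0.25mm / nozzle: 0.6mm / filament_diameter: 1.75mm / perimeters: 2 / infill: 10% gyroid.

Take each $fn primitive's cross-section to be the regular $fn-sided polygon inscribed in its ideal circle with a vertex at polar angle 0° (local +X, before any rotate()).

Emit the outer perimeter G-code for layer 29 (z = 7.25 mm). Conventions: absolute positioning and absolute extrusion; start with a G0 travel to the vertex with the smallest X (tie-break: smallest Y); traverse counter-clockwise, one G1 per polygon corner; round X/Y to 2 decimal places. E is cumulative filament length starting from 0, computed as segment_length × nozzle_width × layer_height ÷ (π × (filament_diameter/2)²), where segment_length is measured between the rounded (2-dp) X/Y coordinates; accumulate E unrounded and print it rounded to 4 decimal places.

At z = 7.25 mm: the cube (footprint 13×20.5) is included at this height; the cylinder at (3.5, 7): section is a regular 6-gon, circumradius r=9.5; Taking the union: the regions partially overlap (shared area 164.27 mm²), so overlapping operands fuse into one piece — 1 connected region; (whole slice rotated 75° about Z — lengths, areas and connectivity unchanged). The outline is a single polygon with 9 vertices. Extrusion per mm of travel: 0.6 × 0.25 / (π × 0.875²) = 0.062363. Accumulating E over each segment gives final E = 4.6126.

G0 X-19.80 Y5.31 Z7.25
G1 X-14.71 Y3.94 E0.3287
G1 X-15.03 Y2.73 E0.4068
G1 X-8.31 Y-3.98 E0.9990
G1 X0.86 Y-1.53 E1.5909
G1 X3.32 Y7.65 E2.1836
G1 X2.32 Y8.65 E2.2718
G1 X3.36 Y12.56 E2.5241
G1 X-16.44 Y17.86 E3.8024
G1 X-19.80 Y5.31 E4.6126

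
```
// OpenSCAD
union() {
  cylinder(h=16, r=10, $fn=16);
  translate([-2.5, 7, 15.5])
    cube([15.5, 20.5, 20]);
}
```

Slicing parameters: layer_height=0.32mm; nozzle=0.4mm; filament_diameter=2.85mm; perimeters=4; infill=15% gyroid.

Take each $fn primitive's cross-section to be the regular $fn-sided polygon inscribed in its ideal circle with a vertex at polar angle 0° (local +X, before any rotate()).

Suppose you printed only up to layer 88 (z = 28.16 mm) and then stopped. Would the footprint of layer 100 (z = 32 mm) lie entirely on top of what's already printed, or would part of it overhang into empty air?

Compare the two slices. At z = 28.16: the cylinder does not reach this height (z outside [0, 16]); the cube at (-2.5, 7) (footprint 15.5×20.5) is included at this height (area 317.75 mm²); Merging all regions: only the 15.5×20.5 cube at (-2.5, 7) is present, so the union is just that shape — area = 317.75 mm². At z = 32: the cylinder is absent (z outside [0, 16]); the cube at (-2.5, 7) (footprint 15.5×20.5) is included at this height (area 317.75 mm²); Taking the union: only the 15.5×20.5 cube at (-2.5, 7) is present, so the union is just that shape — area = 317.75 mm². Checking containment: the cross-section at z = 32 is a subset of the cross-section at z = 28.16.

entirely on top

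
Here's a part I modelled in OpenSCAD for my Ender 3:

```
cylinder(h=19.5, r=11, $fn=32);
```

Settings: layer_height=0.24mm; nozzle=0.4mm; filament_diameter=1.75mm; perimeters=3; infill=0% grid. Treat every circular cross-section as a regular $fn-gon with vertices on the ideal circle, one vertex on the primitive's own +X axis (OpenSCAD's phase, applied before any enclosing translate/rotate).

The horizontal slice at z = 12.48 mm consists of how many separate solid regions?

At z = 12.48 mm: the cylinder: section is a regular 32-gon, circumradius r=11. The result has 1 disconnected region.

1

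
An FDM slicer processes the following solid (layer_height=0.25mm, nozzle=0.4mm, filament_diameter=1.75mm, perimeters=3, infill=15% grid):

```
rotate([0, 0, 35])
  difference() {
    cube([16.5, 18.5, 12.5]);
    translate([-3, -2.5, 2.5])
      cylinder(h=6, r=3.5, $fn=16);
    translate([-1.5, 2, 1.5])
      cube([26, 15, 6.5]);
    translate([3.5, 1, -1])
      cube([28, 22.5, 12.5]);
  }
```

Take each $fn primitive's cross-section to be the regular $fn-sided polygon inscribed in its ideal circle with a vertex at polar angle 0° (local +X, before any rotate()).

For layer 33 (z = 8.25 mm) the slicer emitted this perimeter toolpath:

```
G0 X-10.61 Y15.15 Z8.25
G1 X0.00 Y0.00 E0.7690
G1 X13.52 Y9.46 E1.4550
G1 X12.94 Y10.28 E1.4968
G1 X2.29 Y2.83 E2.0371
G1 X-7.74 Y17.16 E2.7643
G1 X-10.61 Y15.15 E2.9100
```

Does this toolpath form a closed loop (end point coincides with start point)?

Start point (G0): (-10.61, 15.15). End point (last G1): the path returns to the start — closed.

yes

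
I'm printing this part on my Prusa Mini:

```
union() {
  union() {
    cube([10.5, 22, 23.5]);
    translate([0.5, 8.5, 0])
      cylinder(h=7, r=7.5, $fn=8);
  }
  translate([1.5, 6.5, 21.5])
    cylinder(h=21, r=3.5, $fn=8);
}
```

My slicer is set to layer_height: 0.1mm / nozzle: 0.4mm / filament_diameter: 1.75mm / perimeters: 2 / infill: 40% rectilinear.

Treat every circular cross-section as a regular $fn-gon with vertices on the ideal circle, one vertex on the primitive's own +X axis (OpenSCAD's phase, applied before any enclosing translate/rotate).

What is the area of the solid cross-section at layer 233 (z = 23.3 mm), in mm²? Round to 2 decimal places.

238.76 mm²

At z = 23.3 mm: the cube is present — its section is the full 10.5×22 rectangle (area 231.00 mm²); the cylinder at (0.5, 8.5) is absent (z outside [0, 7]); Merging all regions: only the 10.5×22 cube is present, so the union is just that shape — area = 231.00 mm²; the r=3.5 cylinder at (1.5, 6.5) contributes a regular 8-gon of circumradius 3.5 (area = (8/2)·3.500²·sin(360°/8) = 34.65 mm²); Merging all regions: the regions partially overlap — summed areas 265.65 mm² minus the doubly-counted overlap 26.89 mm² gives 238.76 mm² — area = 238.76 mm². Overall, the cross-section is a single solid region. Net area = 238.76 mm².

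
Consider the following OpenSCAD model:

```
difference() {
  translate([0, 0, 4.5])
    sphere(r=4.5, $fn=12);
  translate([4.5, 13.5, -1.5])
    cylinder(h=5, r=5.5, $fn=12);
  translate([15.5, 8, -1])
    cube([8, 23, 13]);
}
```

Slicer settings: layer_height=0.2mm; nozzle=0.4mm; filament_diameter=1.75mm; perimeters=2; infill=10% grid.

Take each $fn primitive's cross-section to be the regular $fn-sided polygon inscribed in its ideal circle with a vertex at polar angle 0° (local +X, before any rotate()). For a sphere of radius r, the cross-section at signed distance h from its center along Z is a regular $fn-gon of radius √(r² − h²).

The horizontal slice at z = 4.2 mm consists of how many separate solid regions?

At z = 4.2 mm: the r=4.5 sphere contributes a regular 12-gon of circumradius √(4.5²−0.3²) = 4.490; the cylinder at (4.5, 13.5) does not reach this height (z outside [-1.5, 3.5]); the 8×23 cube at (15.5, 8) contributes its full rectangle; Taking the first minus the rest: starting from the r=4.5 sphere, the 8×23 cube at (15.5, 8) misses the remaining region (no effect) — 1 connected region. The result has 1 disconnected region.

1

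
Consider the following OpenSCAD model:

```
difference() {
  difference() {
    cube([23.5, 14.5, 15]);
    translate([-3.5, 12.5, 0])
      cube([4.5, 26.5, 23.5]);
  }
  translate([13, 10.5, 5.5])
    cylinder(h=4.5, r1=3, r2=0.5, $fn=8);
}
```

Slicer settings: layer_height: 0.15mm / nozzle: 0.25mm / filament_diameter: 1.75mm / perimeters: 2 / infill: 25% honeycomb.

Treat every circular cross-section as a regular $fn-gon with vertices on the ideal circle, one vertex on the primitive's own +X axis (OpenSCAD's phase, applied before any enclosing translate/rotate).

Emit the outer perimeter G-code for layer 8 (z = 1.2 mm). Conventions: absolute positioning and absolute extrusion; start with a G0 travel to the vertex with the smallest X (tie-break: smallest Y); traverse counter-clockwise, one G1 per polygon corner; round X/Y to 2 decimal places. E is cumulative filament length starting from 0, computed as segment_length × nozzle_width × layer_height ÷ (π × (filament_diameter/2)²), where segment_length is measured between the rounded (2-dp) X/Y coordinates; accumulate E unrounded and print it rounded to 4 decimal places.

At z = 1.2 mm: the cube (footprint 23.5×14.5) is included at this height; the cube at (-3.5, 12.5) (footprint 4.5×26.5) is included at this height; Subtracting the remaining from the first: starting from the 23.5×14.5 cube, the 4.5×26.5 cube at (-3.5, 12.5) partially overlaps it — only the 2.00 mm² overlap (of its 119.25 mm²) is removed, clipping the outline — 1 connected region; the cone at (13, 10.5) is absent (z outside [5.5, 10]); Taking the first minus the rest: none of the subtracted shapes is present at this height, so the result so far is unchanged — 1 connected region. The outline is a single polygon with 6 vertices. Extrusion per mm of travel: 0.25 × 0.15 / (π × 0.875²) = 0.015591. Accumulating E over each segment gives final E = 1.1849.

G0 X0.00 Y0.00 Z1.20
G1 X23.50 Y0.00 E0.3664
G1 X23.50 Y14.50 E0.5924
G1 X1.00 Y14.50 E0.9432
G1 X1.00 Y12.50 E0.9744
G1 X0.00 Y12.50 E0.9900
G1 X0.00 Y0.00 E1.1849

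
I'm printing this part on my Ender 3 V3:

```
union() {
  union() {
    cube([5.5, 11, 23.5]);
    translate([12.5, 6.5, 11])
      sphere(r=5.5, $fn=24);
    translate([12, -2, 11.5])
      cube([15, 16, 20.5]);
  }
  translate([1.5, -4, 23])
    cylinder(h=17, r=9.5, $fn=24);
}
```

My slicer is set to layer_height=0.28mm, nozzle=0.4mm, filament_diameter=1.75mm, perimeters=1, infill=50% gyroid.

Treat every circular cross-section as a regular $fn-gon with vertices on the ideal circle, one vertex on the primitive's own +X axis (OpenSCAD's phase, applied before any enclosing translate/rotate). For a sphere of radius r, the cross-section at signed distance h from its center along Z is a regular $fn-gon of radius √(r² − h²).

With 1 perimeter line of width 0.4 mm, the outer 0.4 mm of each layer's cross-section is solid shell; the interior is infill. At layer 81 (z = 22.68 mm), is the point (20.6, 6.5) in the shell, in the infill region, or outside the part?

infill

At z = 22.68 mm: the cube is present — its section is the full 5.5×11 rectangle; the sphere at (12.5, 6.5) is absent (|z−center|=11.680 > r=5.5); the cube at (12, -2) (footprint 15×16) is included at this height; Combining (union): the 2 present regions are separate (no shared area or edge), so areas and boundary lengths simply add and each stays a separate island — 2 connected regions; the cylinder at (1.5, -4) does not reach this height (z outside [23, 40]); Taking the union: only the result so far is present, so the union is just that shape — 2 connected regions. Overall, the cross-section has 2 separate islands. The nearest boundary edge runs (27.00, 14.00)→(27.00, -2.00); distance from the point to it = 6.40 mm. (Shell/infill is judged within the island containing the point — the largest one.) The point is inside the cross-section and 6.40 mm from the nearest boundary — more than the 0.4 mm shell width (1 × 0.4), so it's in the infill interior.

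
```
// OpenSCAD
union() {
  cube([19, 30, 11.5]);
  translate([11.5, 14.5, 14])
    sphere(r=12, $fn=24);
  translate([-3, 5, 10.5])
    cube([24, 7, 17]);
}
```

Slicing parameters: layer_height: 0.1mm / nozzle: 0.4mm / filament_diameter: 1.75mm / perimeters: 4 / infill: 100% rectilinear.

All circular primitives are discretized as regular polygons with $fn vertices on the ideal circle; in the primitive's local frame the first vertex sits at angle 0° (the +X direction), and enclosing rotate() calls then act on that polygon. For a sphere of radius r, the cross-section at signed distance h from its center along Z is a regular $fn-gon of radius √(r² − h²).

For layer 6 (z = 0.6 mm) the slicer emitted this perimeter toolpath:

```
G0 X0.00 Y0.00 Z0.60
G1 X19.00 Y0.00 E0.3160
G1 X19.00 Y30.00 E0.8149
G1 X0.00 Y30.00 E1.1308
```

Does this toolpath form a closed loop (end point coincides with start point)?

Start point (G0): (0.00, 0.00). End point (last G1): the path does not return to the start — open.

no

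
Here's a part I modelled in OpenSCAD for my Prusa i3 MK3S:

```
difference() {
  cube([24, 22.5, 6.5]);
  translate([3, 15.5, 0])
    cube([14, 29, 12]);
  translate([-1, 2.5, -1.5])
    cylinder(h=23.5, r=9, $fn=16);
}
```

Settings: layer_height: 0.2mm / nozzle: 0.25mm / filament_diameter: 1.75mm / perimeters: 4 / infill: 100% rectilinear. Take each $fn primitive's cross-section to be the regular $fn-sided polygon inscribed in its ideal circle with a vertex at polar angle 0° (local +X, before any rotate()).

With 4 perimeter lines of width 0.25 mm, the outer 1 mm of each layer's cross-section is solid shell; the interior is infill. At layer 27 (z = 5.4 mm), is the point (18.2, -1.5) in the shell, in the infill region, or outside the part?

outside

At z = 5.4 mm: the cube is present — its section is the full 24×22.5 rectangle; the cube at (3, 15.5) (footprint 14×29) is included at this height; the cylinder at (-1, 2.5): section is a regular 16-gon, circumradius r=9; Subtracting the remaining from the first: starting from the 24×22.5 cube, the 14×29 cube at (3, 15.5) partially overlaps it — only the 98.00 mm² overlap (of its 406.00 mm²) is removed, clipping the outline; the r=9 cylinder at (-1, 2.5) partially overlaps it — only the 72.47 mm² overlap (of its 247.98 mm²) is removed, clipping the outline — 1 connected region. Overall, the cross-section is a single solid region. The nearest boundary edge runs (24.00, 0.00)→(7.50, 0.00); distance from the point to it = 1.50 mm. The point is not inside any of the regions above, so it lies outside the cross-section (1.50 mm from the nearest boundary).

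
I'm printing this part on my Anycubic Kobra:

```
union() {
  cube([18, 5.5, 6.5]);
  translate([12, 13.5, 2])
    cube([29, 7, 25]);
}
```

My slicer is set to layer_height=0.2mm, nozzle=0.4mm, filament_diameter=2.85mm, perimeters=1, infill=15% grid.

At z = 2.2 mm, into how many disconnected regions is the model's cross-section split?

2

At z = 2.2 mm: the 18×5.5 cube contributes its full rectangle; the cube at (12, 13.5) (footprint 29×7) is included at this height; Taking the union: the 2 present regions are separate (no shared area or edge), so areas and boundary lengths simply add and each stays a separate island — 2 connected regions. The result has 2 disconnected regions.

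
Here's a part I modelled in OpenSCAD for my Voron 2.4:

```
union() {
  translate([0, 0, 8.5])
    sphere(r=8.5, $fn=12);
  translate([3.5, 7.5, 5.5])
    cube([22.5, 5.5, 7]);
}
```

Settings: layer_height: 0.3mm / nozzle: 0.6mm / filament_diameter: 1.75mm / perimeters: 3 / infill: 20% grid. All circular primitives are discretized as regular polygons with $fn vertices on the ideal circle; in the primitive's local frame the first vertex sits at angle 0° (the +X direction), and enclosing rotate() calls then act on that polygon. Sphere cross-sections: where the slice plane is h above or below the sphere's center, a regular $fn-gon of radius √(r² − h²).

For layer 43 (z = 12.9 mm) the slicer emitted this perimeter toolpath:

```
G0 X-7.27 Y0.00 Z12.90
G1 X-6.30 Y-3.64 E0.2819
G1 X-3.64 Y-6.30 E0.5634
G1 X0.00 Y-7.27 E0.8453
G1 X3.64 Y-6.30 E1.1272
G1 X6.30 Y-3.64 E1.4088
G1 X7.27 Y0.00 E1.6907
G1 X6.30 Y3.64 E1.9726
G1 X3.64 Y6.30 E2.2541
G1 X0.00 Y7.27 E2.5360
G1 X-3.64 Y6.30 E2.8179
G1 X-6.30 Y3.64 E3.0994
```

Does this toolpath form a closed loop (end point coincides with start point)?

Start point (G0): (-7.27, 0.00). End point (last G1): the path does not return to the start — open.

no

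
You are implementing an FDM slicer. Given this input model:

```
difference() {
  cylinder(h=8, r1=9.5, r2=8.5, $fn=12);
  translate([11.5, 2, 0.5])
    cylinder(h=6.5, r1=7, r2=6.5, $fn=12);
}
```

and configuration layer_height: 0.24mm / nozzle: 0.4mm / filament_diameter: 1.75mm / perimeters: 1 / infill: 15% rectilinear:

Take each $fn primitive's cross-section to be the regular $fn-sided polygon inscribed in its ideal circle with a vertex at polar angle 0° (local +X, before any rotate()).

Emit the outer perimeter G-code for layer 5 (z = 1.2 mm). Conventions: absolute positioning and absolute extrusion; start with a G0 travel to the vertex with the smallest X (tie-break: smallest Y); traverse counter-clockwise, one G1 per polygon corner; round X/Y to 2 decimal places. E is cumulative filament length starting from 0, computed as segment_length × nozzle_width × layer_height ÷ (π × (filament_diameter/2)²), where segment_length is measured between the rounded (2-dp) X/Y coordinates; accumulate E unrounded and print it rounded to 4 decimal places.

G0 X-9.35 Y0.00 Z1.20
G1 X-8.10 Y-4.67 E0.1930
G1 X-4.68 Y-8.10 E0.3863
G1 X0.00 Y-9.35 E0.5796
G1 X4.68 Y-8.10 E0.7729
G1 X8.10 Y-4.68 E0.9660
G1 X8.26 Y-4.08 E0.9908
G1 X8.03 Y-4.02 E1.0003
G1 X5.48 Y-1.47 E1.1442
G1 X4.55 Y2.00 E1.2876
G1 X5.48 Y5.47 E1.4310
G1 X6.39 Y6.38 E1.4823
G1 X4.68 Y8.10 E1.5791
G1 X0.00 Y9.35 E1.7725
G1 X-4.67 Y8.10 E1.9654
G1 X-8.10 Y4.67 E2.1590
G1 X-9.35 Y0.00 E2.3520

At z = 1.2 mm: the cone: at t=0.150 of its height the radius interpolates to r₁+(r₂−r₁)t = 9.350, giving a regular 12-gon of that circumradius; the cone at (11.5, 2) (r1=7→r2=6.5) has section circumradius 6.946 here — a regular 12-gon; Subtracting the remaining from the first: starting from the cone, the cone at (11.5, 2) partially overlaps it — only the 31.10 mm² overlap (of its 144.75 mm²) is removed, clipping the outline — 1 connected region. The outline is a single polygon with 16 vertices. Extrusion per mm of travel: 0.4 × 0.24 / (π × 0.875²) = 0.039912. Accumulating E over each segment gives final E = 2.3520.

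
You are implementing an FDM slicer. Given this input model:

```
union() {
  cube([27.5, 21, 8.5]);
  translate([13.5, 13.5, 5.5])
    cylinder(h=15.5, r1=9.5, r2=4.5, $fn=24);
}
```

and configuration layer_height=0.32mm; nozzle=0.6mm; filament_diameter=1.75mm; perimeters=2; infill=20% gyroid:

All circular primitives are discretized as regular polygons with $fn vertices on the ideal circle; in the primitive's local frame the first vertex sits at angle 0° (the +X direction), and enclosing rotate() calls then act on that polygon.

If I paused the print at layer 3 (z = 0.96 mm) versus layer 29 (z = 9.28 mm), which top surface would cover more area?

layer 3 (z = 0.96 mm)

Layer 3 (z = 0.96): the cube is present — its section is the full 27.5×21 rectangle (area 577.50 mm²); the cone at (13.5, 13.5) is absent (z outside [5.5, 21]); Taking the union: only the 27.5×21 cube is present, so the union is just that shape — area = 577.50 mm². So its area = 577.50 mm². Layer 29 (z = 9.28): the cube does not reach this height (z outside [0, 8.5]); the cone at (13.5, 13.5) (r1=9.5→r2=4.5) has section circumradius 8.281 here — a regular 24-gon (area = (24/2)·8.281²·sin(360°/24) = 212.96 mm²); Merging all regions: only the cone at (13.5, 13.5) is present, so the union is just that shape — area = 212.96 mm². So its area = 212.96 mm². Layer 3 is larger (577.50 vs 212.96 mm²).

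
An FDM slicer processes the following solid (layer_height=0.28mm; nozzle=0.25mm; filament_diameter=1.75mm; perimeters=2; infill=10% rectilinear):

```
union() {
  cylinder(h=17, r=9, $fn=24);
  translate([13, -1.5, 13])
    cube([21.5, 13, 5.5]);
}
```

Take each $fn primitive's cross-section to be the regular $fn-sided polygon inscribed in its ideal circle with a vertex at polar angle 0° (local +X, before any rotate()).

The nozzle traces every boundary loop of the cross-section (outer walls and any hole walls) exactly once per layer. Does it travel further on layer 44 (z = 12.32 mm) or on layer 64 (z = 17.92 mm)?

layer 64 (z = 17.92 mm)

Layer 44 (z = 12.32): the cylinder: section is a regular 24-gon, circumradius r=9 (perimeter = 2·24·9.000·sin(180°/24) = 56.39 mm); the cube at (13, -1.5) is not intersected at this z (z outside [13, 18.5]); Merging all regions: only the r=9 cylinder is present, so the union is just that shape — boundary = 56.39 mm. So its perimeter = 56.39 mm. Layer 64 (z = 17.92): the cylinder is absent (z outside [0, 17]); the cube at (13, -1.5) is present — its section is the full 21.5×13 rectangle (perimeter 69.00 mm); Combining (union): only the 21.5×13 cube at (13, -1.5) is present, so the union is just that shape — boundary = 69.00 mm. So its perimeter = 69.00 mm. Layer 64 is larger (69.00 vs 56.39 mm).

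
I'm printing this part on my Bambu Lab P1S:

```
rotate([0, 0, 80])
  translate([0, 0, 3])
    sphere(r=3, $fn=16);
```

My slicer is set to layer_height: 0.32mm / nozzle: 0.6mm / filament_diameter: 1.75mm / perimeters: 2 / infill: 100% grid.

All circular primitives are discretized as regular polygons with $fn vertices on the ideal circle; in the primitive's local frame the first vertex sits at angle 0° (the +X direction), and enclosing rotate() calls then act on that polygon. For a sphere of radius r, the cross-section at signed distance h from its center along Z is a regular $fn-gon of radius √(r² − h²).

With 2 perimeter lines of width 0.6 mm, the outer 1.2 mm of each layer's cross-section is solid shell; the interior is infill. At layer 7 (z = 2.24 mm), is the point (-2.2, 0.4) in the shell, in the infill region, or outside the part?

At z = 2.24 mm: the sphere: section is a regular 16-gon, circumradius = √(r²−h²) = √(3²−0.76²) = 2.902; (rotated 80° about Z; rotation is an isometry so areas/perimeters/island counts are preserved). Overall, the cross-section is a single solid region. Undo the 80° rotation: the query point maps to (0.012, 2.236) in the un-rotated model frame. The nearest boundary edge runs (1.11, 2.68)→(0.00, 2.90); distance from the point to it = 0.65 mm. The point is inside the cross-section, 0.65 mm from the nearest boundary — within the 1.2 mm shell band (2 × 0.6).

shell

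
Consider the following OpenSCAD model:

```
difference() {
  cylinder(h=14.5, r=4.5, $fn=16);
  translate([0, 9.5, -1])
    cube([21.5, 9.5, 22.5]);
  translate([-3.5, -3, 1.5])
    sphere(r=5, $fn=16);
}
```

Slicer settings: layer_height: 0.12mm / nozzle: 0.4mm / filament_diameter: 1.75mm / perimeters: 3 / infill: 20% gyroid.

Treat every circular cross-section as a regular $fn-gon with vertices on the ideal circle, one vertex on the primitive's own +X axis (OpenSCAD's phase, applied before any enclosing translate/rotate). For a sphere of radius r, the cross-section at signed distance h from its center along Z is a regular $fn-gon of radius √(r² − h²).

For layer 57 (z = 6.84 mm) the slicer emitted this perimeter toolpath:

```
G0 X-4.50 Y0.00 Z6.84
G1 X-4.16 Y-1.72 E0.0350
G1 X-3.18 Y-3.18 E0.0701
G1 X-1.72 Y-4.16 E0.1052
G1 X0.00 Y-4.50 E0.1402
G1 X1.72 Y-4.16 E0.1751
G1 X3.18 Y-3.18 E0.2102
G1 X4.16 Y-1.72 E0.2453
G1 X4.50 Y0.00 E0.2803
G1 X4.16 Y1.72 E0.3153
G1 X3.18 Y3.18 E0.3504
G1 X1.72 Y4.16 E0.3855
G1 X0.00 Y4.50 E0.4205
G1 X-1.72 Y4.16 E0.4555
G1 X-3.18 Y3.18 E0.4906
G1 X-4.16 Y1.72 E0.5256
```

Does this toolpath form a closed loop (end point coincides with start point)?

no

Start point (G0): (-4.50, 0.00). End point (last G1): the path does not return to the start — open.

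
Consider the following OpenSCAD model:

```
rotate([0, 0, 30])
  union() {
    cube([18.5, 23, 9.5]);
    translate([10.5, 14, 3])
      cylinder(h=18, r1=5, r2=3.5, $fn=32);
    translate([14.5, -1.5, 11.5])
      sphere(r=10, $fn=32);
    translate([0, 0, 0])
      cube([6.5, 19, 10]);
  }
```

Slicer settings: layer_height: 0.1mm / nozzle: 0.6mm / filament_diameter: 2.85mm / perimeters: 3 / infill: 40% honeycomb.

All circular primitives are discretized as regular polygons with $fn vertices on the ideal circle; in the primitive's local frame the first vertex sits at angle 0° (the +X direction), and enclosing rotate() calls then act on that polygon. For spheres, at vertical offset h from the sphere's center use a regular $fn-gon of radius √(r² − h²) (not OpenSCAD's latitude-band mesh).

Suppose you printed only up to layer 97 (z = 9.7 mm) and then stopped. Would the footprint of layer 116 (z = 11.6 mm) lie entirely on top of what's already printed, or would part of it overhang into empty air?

part overhangs

Compare the two slices. At z = 9.7: the cube does not reach this height (z outside [0, 9.5]); the cone at (10.5, 14) contributes a regular 32-gon of circumradius 4.442 (interpolated between r1=5 and r2=3.5 at t=0.372) (area = (32/2)·4.442²·sin(360°/32) = 61.58 mm²); the r=10 sphere at (14.5, -1.5) contributes a regular 32-gon of circumradius √(10²−1.8²) = 9.837 (area = (32/2)·9.837²·sin(360°/32) = 302.03 mm²); the cube (footprint 6.5×19) is included at this height (area 123.50 mm²); Taking the union: the regions partially overlap — summed areas 487.11 mm² minus the doubly-counted overlap 5.41 mm² gives 481.70 mm² — area = 481.70 mm²; (whole slice rotated 30° about Z — lengths, areas and connectivity unchanged). At z = 11.6: the cube is not intersected at this z (z outside [0, 9.5]); the cone at (10.5, 14) (r1=5→r2=3.5) has section circumradius 4.283 here — a regular 32-gon (area = (32/2)·4.283²·sin(360°/32) = 57.27 mm²); the r=10 sphere at (14.5, -1.5) slices to a regular 32-gon of circumradius 9.999 (√(r²−h²) with h=0.1 from center) (area = (32/2)·9.999²·sin(360°/32) = 312.11 mm²); the cube is not intersected at this z (z outside [0, 10]); Merging all regions: the 2 present regions are separate (no shared area or edge), so areas and boundary lengths simply add and each stays a separate island — area = 369.38 mm²; (whole slice rotated 30° about Z — lengths, areas and connectivity unchanged). Checking containment: at z = 11.6 the cross-section extends beyond the z = 9.7 cross-section by about 9.32 mm².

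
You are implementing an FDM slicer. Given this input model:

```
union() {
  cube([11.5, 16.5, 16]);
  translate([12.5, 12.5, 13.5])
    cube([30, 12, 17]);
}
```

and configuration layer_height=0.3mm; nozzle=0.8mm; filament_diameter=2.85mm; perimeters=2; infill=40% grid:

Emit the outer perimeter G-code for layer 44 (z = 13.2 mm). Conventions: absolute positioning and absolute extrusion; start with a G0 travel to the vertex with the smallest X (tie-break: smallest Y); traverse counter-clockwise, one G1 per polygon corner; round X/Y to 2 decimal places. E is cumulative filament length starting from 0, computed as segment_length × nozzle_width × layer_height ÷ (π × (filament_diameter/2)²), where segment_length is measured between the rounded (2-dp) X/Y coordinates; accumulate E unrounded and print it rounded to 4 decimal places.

At z = 13.2 mm: the cube is present — its section is the full 11.5×16.5 rectangle; the cube at (12.5, 12.5) does not reach this height (z outside [13.5, 30.5]); Merging all regions: only the 11.5×16.5 cube is present, so the union is just that shape — 1 connected region. The outline is a single polygon with 4 vertices. Extrusion per mm of travel: 0.8 × 0.3 / (π × 1.425²) = 0.037621. Accumulating E over each segment gives final E = 2.1068.

G0 X0.00 Y0.00 Z13.20
G1 X11.50 Y0.00 E0.4326
G1 X11.50 Y16.50 E1.0534
G1 X0.00 Y16.50 E1.4860
G1 X0.00 Y0.00 E2.1068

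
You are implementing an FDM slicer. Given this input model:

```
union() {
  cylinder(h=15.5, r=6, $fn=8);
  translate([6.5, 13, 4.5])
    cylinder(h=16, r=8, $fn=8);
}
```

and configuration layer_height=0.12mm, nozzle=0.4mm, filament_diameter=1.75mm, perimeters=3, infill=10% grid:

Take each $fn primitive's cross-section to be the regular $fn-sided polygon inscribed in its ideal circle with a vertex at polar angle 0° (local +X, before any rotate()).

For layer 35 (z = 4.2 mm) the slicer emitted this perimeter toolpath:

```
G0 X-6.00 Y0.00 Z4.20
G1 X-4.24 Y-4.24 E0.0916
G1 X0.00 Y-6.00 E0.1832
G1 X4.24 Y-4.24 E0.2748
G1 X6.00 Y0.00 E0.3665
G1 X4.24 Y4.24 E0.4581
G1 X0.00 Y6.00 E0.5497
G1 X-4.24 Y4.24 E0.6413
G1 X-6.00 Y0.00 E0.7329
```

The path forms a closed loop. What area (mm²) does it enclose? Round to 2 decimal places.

101.76 mm²

Apply the shoelace formula to the sequence of (X, Y) vertices; enclosed area = 101.76 mm².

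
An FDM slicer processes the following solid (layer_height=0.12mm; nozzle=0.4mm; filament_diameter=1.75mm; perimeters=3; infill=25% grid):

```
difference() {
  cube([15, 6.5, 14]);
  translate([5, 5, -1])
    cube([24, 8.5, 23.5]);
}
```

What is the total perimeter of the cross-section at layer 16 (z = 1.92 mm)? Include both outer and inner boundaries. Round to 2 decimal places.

43.00 mm

At z = 1.92 mm: the cube (footprint 15×6.5) is included at this height (perimeter 43.00 mm); the cube at (5, 5) (footprint 24×8.5) is included at this height (perimeter 65.00 mm); After the difference (first − rest): starting from the 15×6.5 cube, the 24×8.5 cube at (5, 5) partially overlaps it — only the 15.00 mm² overlap (of its 204.00 mm²) is removed, clipping the outline — boundary = 43.00 mm. Overall, the cross-section is a single solid region. Total boundary length (outer) = 43.00 mm.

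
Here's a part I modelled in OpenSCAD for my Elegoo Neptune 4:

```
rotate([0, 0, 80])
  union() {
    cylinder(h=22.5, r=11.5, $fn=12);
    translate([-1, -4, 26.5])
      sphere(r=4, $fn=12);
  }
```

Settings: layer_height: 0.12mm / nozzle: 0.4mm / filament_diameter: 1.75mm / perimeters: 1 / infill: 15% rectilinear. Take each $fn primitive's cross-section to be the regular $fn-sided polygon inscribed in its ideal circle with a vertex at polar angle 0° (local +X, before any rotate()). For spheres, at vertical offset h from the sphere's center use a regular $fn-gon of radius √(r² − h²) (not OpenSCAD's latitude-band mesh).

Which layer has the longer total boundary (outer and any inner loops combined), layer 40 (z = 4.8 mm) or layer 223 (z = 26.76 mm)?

layer 40 (z = 4.8 mm)

Layer 40 (z = 4.8): the r=11.5 cylinder contributes a regular 12-gon of circumradius 11.5 (perimeter = 2·12·11.500·sin(180°/12) = 71.43 mm); the sphere at (-1, -4) does not reach this height (|z−center|=21.700 > r=4); Merging all regions: only the r=11.5 cylinder is present, so the union is just that shape — boundary = 71.43 mm; (whole slice rotated 80° about Z — lengths, areas and connectivity unchanged). So its perimeter = 71.43 mm. Layer 223 (z = 26.76): the cylinder is not intersected at this z (z outside [0, 22.5]); the r=4 sphere at (-1, -4) contributes a regular 12-gon of circumradius √(4²−0.26²) = 3.992 (perimeter = 2·12·3.992·sin(180°/12) = 24.79 mm); Taking the union: only the r=4 sphere at (-1, -4) is present, so the union is just that shape — boundary = 24.79 mm; (rotated 80° about Z; rotation is an isometry so areas/perimeters/island counts are preserved). So its perimeter = 24.79 mm. Layer 40 is larger (71.43 vs 24.79 mm).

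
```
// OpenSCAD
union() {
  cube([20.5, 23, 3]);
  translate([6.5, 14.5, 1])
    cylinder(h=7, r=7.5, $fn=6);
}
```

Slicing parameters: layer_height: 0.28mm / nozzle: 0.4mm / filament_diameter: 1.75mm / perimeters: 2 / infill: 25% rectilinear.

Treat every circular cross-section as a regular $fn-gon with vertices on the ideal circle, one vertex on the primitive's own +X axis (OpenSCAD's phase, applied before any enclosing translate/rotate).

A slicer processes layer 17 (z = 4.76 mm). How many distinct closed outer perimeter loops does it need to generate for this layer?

1

At z = 4.76 mm: the cube is absent (z outside [0, 3]); the r=7.5 cylinder at (6.5, 14.5) gives a regular 6-gon of circumradius 7.5 (constant along its height); Merging all regions: only the r=7.5 cylinder at (6.5, 14.5) is present, so the union is just that shape — 1 connected region. The result has 1 disconnected region.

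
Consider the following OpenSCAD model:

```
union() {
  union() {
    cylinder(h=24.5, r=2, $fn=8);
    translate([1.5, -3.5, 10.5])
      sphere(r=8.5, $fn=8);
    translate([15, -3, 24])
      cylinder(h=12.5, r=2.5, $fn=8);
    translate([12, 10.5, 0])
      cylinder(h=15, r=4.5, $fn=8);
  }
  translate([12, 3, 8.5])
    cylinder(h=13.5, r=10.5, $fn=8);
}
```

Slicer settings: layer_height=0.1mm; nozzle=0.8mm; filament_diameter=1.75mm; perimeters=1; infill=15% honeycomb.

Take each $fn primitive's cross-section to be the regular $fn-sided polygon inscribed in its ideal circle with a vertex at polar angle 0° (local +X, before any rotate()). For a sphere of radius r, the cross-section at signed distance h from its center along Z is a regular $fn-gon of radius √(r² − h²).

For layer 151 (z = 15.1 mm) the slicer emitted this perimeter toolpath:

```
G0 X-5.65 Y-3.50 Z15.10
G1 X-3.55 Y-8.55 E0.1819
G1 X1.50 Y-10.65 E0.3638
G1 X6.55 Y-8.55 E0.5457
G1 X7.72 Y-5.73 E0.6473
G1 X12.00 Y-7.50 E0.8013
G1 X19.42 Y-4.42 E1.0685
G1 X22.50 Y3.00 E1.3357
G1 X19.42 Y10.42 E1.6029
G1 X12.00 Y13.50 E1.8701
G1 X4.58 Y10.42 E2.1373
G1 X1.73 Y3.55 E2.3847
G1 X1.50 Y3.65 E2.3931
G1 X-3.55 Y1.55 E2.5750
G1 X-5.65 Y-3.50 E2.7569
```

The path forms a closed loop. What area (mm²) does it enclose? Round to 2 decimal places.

422.66 mm²

Apply the shoelace formula to the sequence of (X, Y) vertices; enclosed area = 422.66 mm².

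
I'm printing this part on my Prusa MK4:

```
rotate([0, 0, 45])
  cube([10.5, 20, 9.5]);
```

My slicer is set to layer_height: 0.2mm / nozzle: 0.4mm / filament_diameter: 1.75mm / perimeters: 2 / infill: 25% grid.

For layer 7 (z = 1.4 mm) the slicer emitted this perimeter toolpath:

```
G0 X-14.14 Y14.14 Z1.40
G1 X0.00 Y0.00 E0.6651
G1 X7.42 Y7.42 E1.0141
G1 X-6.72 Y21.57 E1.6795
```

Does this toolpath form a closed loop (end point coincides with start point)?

Start point (G0): (-14.14, 14.14). End point (last G1): the path does not return to the start — open.

no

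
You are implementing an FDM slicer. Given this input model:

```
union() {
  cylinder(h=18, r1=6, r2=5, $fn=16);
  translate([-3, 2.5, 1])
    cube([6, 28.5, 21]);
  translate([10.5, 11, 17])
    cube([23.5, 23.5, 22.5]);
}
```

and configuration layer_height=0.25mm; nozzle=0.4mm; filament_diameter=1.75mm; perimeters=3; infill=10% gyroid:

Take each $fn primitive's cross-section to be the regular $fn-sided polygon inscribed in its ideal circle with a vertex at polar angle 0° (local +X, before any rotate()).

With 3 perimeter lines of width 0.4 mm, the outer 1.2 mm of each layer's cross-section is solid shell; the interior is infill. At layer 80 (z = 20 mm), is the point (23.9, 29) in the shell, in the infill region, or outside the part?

infill

At z = 20 mm: the cone is absent (z outside [0, 18]); the cube at (-3, 2.5) is present — its section is the full 6×28.5 rectangle; the cube at (10.5, 11) (footprint 23.5×23.5) is included at this height; Combining (union): the 2 present regions are separate (no shared area or edge), so areas and boundary lengths simply add and each stays a separate island — 2 connected regions. Overall, the cross-section has 2 separate islands. The nearest boundary edge runs (10.50, 34.50)→(34.00, 34.50); distance from the point to it = 5.50 mm. (Shell/infill is judged within the island containing the point — the largest one.) The point is inside the cross-section and 5.50 mm from the nearest boundary — more than the 1.2 mm shell width (3 × 0.4), so it's in the infill interior.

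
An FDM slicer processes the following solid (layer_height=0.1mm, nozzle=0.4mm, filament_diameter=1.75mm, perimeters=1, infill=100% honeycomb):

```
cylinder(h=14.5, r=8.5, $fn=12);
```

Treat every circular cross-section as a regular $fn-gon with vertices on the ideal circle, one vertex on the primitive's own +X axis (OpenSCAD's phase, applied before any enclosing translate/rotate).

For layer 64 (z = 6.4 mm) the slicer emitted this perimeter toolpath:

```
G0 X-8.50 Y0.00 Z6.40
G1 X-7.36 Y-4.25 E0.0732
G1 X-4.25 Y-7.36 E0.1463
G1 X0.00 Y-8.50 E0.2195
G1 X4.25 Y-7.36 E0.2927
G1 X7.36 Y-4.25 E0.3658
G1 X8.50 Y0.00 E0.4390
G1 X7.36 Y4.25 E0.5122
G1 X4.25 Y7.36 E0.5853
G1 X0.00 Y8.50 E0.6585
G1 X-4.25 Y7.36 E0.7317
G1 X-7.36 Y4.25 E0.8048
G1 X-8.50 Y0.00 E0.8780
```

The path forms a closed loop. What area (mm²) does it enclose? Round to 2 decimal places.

Apply the shoelace formula to the sequence of (X, Y) vertices; enclosed area = 216.71 mm².

216.71 mm²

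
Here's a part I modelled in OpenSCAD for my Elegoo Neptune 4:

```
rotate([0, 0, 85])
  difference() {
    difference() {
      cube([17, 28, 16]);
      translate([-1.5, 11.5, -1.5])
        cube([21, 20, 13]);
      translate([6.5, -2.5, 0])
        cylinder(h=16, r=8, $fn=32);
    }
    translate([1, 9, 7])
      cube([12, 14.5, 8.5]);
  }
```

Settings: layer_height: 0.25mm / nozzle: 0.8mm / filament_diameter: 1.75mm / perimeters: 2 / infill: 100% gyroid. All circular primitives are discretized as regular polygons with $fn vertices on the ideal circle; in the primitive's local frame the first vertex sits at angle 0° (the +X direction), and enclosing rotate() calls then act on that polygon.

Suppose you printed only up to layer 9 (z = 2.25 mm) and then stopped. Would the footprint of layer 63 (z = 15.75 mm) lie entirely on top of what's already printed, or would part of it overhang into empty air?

Compare the two slices. At z = 2.25: the cube is present — its section is the full 17×28 rectangle (area 476.00 mm²); the 21×20 cube at (-1.5, 11.5) contributes its full rectangle (area 420.00 mm²); the r=8 cylinder at (6.5, -2.5) gives a regular 32-gon of circumradius 8 (constant along its height) (area = (32/2)·8.000²·sin(360°/32) = 199.77 mm²); After the difference (first − rest): starting from the 17×28 cube (476.00 mm²), the 21×20 cube at (-1.5, 11.5) partially overlaps it — only the 280.50 mm² overlap (of its 420.00 mm²) is removed, clipping the outline; the r=8 cylinder at (6.5, -2.5) partially overlaps it — only the 59.40 mm² overlap (of its 199.77 mm²) is removed, clipping the outline — area = 136.10 mm²; the cube at (1, 9) is absent (z outside [7, 15.5]); Subtracting the remaining from the first: none of the subtracted shapes is present at this height, so that combined region is unchanged — area = 136.10 mm²; (whole slice rotated 85° about Z — lengths, areas and connectivity unchanged). At z = 15.75: the cube (footprint 17×28) is included at this height (area 476.00 mm²); the cube at (-1.5, 11.5) does not reach this height (z outside [-1.5, 11.5]); the r=8 cylinder at (6.5, -2.5) contributes a regular 32-gon of circumradius 8 (area = (32/2)·8.000²·sin(360°/32) = 199.77 mm²); Subtracting the remaining from the first: starting from the 17×28 cube (476.00 mm²), the r=8 cylinder at (6.5, -2.5) partially overlaps it — only the 59.40 mm² overlap (of its 199.77 mm²) is removed, clipping the outline — area = 416.60 mm²; the cube at (1, 9) does not reach this height (z outside [7, 15.5]); Taking the first minus the rest: none of the subtracted shapes is present at this height, so that combined region is unchanged — area = 416.60 mm²; (rotated 85° about Z; rotation is an isometry so areas/perimeters/island counts are preserved). Checking containment: at z = 15.75 the cross-section extends beyond the z = 2.25 cross-section by about 280.50 mm².

part overhangs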